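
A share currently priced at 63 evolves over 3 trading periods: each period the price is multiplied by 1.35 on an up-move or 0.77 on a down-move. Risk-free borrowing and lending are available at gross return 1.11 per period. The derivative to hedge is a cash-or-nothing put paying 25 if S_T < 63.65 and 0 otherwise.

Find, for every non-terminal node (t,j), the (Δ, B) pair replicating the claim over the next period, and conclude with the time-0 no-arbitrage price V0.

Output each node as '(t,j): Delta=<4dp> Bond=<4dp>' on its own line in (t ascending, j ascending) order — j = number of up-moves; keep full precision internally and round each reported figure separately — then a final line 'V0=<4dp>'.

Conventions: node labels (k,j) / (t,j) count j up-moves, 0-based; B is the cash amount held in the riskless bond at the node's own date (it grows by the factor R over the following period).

(0,0): Delta=-0.2694 Bond=23.7714
(1,0): Delta=-0.4693 Bond=36.0815
(1,1): Delta=-0.1889 Bond=19.5426
(2,0): Delta=0.0000 Bond=22.5225
(2,1): Delta=-0.6582 Bond=52.4231
(2,2): Delta=0.0000 Bond=0.0000
V0=6.7995

Arbitrage-free pricing uses the up-move probability p* = (R−d)/(u−d) = 0.5862, discounting each step at R = 1.11.
At maturity the claim pays: V(3,0)=25.0000, V(3,1)=25.0000, V(3,2)=0.0000, V(3,3)=0.0000
Node (2,0) S=37.3527: V=(p*·25.0000+(1−p*)·25.0000)/1.11=22.5225; Δ=(25.0000−25.0000)/(50.4261−28.7616)=0.0000; B=V−Δ·S=22.5225
Node (2,1) S=65.4885: V=(p*·0.0000+(1−p*)·25.0000)/1.11=9.3197; Δ=(0.0000−25.0000)/(88.4095−50.4261)=-0.6582; B=V−Δ·S=52.4231
Node (2,2) S=114.8175: V=(p*·0.0000+(1−p*)·0.0000)/1.11=0.0000; Δ=(0.0000−0.0000)/(155.0036−88.4095)=0.0000; B=V−Δ·S=0.0000
Node (1,0) S=48.5100: V=(p*·9.3197+(1−p*)·22.5225)/1.11=13.3179; Δ=(9.3197−22.5225)/(65.4885−37.3527)=-0.4693; B=V−Δ·S=36.0815
Node (1,1) S=85.0500: V=(p*·0.0000+(1−p*)·9.3197)/1.11=3.4742; Δ=(0.0000−9.3197)/(114.8175−65.4885)=-0.1889; B=V−Δ·S=19.5426
Node (0,0) S=63.0000: V=(p*·3.4742+(1−p*)·13.3179)/1.11=6.7995; Δ=(3.4742−13.3179)/(85.0500−48.5100)=-0.2694; B=V−Δ·S=23.7714
Sanity check at the root: Δ(0,0)·S0 + B(0,0) reproduces V0 = 6.7995.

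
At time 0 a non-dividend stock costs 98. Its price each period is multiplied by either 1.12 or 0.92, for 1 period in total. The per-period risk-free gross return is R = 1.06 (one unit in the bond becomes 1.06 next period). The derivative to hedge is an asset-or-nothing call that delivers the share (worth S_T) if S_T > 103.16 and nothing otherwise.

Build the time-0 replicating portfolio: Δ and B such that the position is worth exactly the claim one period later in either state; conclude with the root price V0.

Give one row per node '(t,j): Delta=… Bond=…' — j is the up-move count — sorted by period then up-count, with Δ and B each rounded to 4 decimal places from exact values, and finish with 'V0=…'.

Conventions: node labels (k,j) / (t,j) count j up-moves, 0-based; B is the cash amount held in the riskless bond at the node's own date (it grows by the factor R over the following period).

Risk-neutral probability p* = (R−d)/(u−d) = (1.06−0.92)/(1.12−0.92) = 0.7000.
Payoffs at expiry: V(1,0)=0.0000, V(1,1)=109.7600
(0,0): S=98.0000. Δ = (V_up−V_dn)/(S_up−S_dn) = (109.7600−0.0000)/(109.7600−90.1600) = 5.6000. V = [p*·109.7600 + (1−p*)·0.0000]/1.06 = 72.4830. B = V − Δ·S = -476.3170.
As a check, the time-0 holding Δ(0,0)·S0 + B(0,0) comes to 72.4830 — exactly V0.

(0,0): Delta=5.6000 Bond=-476.3170
V0=72.4830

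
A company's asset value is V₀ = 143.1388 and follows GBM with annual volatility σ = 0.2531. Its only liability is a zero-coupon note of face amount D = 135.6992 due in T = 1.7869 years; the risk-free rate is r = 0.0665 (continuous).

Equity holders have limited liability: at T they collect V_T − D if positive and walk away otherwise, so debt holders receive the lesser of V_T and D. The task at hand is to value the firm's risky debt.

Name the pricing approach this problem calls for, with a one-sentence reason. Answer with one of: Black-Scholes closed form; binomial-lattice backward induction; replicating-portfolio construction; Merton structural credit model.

Key observation: the asked-for credit quantity lives on the firm's capital structure — asset value, asset volatility, debt face 135.6992 — which is the structural model's domain.

framework: Merton structural credit model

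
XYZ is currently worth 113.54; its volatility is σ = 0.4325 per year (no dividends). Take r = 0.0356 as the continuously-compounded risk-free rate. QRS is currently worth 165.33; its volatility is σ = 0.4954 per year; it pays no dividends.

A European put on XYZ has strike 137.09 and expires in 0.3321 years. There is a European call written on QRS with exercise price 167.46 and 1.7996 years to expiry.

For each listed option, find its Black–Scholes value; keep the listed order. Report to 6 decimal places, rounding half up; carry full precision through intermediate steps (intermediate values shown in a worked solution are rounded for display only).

price(XYZ put K=137.09) = 26.270997
price(QRS call K=167.46) = 46.215822

[XYZ put K=137.09]
σ√T = 0.4325·√0.3321 = 0.249242
d₁ = (ln(S/K) + (r+σ²/2)T) / (σ√T) = (ln(113.54/137.09) + (0.0356+0.4325²/2)·0.3321) / 0.249242 = (-0.188482 + 0.042883) / 0.249242 = -0.584168
d₂ = d₁ − σ√T = -0.584168 − 0.249242 = -0.833410
e^{−rT} = 0.988247
N(−d₁) = 0.720446,  N(−d₂) = 0.797693
price = K·e^{−rT}·N(−d₂) − S·N(−d₁) = 108.070480 − 81.799483 = 26.270997
[QRS call K=167.46]
σ√T = 0.4954·√1.7996 = 0.664575
d₁ = (ln(S/K) + (r+σ²/2)T) / (σ√T) = (ln(165.33/167.46) + (0.0356+0.4954²/2)·1.7996) / 0.664575 = (-0.012801 + 0.284896) / 0.664575 = 0.409427
d₂ = d₁ − σ√T = 0.409427 − 0.664575 = -0.255148
e^{−rT} = 0.937943
N(d₁) = 0.658887,  N(d₂) = 0.399304
price = S·N(d₁) − K·e^{−rT}·N(d₂) = 108.933736 − 62.717914 = 46.215822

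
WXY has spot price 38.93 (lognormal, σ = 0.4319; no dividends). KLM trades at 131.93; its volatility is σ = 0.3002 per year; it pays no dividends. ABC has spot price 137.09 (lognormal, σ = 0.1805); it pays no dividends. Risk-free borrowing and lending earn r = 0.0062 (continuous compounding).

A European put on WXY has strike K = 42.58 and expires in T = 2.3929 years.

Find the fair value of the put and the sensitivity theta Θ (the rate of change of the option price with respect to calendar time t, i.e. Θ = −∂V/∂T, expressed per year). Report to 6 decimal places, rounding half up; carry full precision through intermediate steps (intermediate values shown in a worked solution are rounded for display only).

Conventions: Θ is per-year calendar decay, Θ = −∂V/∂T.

σ√T = 0.4319·√2.3929 = 0.668106
d₁ = (ln(S/K) + (r+σ²/2)T) / (σ√T) = (ln(38.93/42.58) + (0.0062+0.4319²/2)·2.3929) / 0.668106 = (-0.089619 + 0.238019) / 0.668106 = 0.222119
d₂ = d₁ − σ√T = 0.222119 − 0.668106 = -0.445987
e^{−rT} = 0.985274
N(−d₁) = 0.412110,  N(−d₂) = 0.672197
Put price V = K·e^{−rT}·N(−d₂) − S·N(−d₁) = 28.200627 − 16.043459 = 12.157168
φ(d₁) = (1/√(2π))·e^{−d₁²/2} = 0.389221
Θ = −S·φ(d₁)·σ/(2√T) + r·K·e^{−rT}·N(−d₂) = −2.115300 + 0.174844 = -1.940456

price = 12.157168
Θ = -1.940456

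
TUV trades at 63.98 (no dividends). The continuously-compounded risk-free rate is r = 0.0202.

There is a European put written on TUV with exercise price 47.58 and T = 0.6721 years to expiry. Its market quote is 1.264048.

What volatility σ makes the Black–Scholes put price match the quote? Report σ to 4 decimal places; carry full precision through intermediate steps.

At σ = 0.3646 the Black–Scholes value reproduces the quote:
σ√T = 0.3646·√0.6721 = 0.298905
d₁ = (ln(S/K) + (r+σ²/2)T) / (σ√T) = (ln(63.98/47.58) + (0.0202+0.3646²/2)·0.6721) / 0.298905 = (0.296158 + 0.058249) / 0.298905 = 1.185682
d₂ = d₁ − σ√T = 1.185682 − 0.298905 = 0.886777
e^{−rT} = 0.986515
N(−d₁) = 0.117874,  N(−d₂) = 0.187600
V = K·e^{−rT}·N(−d₂) − S·N(−d₁) = 8.805623 − 7.541575 = 1.264048 (the quoted price), and the Black–Scholes price is strictly increasing in σ, so σ is unique

sigma = 0.3646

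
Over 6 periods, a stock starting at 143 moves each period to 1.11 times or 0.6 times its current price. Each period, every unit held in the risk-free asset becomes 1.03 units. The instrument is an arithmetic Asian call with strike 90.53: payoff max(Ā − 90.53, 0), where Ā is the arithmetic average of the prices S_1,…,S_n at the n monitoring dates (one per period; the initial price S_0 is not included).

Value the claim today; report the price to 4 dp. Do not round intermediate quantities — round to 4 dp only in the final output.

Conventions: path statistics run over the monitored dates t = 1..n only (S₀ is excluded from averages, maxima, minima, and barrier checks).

price = 58.4741

No-arbitrage gives p* = (R−d)/(u−d) = 0.8431: enumerate every path, weight its payoff by its p*-probability, and discount by R^6.
Enumerate all 2^6 = 64 price paths (U = up ×1.11, D = down ×0.6); each path with k up-moves has probability p*^k·(1−p*)^(6−k).
DDDDDD: Ā=34.0820, payoff=0.0000, prob=0.000015
UDDDDD: Ā=63.0518, payoff=0.0000, prob=0.000080
DUDDDD: Ā=50.8968, payoff=0.0000, prob=0.000080
UUDDDD: Ā=94.1591, payoff=3.6291, prob=0.000430
DDUDDD: Ā=43.6038, payoff=0.0000, prob=0.000080
UDUDDD: Ā=80.6670, payoff=0.0000, prob=0.000430
DUUDDD: Ā=68.5120, payoff=0.0000, prob=0.000430
UUUDDD: Ā=126.7472, payoff=36.2172, prob=0.002313
DDDUDD: Ā=39.2280, payoff=0.0000, prob=0.000080
UDDUDD: Ā=72.5718, payoff=0.0000, prob=0.000430
DUDUDD: Ā=60.4168, payoff=0.0000, prob=0.000430
UUDUDD: Ā=111.7710, payoff=21.2410, prob=0.002313
DDUUDD: Ā=53.1238, payoff=0.0000, prob=0.000430
UDUUDD: Ā=98.2790, payoff=7.7490, prob=0.002313
DUUUDD: Ā=86.1240, payoff=0.0000, prob=0.002313
UUUUDD: Ā=159.3294, payoff=68.7994, prob=0.012435
DDDDUD: Ā=36.6025, payoff=0.0000, prob=0.000080
UDDDUD: Ā=67.7146, payoff=0.0000, prob=0.000430
DUDDUD: Ā=55.5596, payoff=0.0000, prob=0.000430
UUDDUD: Ā=102.7853, payoff=12.2553, prob=0.002313
DDUDUD: Ā=48.2666, payoff=0.0000, prob=0.000430
UDUDUD: Ā=89.2933, payoff=0.0000, prob=0.002313
DUUDUD: Ā=77.1383, payoff=0.0000, prob=0.002313
UUUDUD: Ā=142.7058, payoff=52.1758, prob=0.012435
DDDUUD: Ā=43.8908, payoff=0.0000, prob=0.000430
UDDUUD: Ā=81.1981, payoff=0.0000, prob=0.002313
DUDUUD: Ā=69.0431, payoff=0.0000, prob=0.002313
UUDUUD: Ā=127.7297, payoff=37.1997, prob=0.012435
DDUUUD: Ā=61.7501, payoff=0.0000, prob=0.002313
UDUUUD: Ā=114.2376, payoff=23.7076, prob=0.012435
DUUUUD: Ā=102.0826, payoff=11.5526, prob=0.012435
UUUUUD: Ā=188.8528, payoff=98.3228, prob=0.066836
DDDDDU: Ā=35.0272, payoff=0.0000, prob=0.000080
UDDDDU: Ā=64.8004, payoff=0.0000, prob=0.000430
DUDDDU: Ā=52.6454, payoff=0.0000, prob=0.000430
UUDDDU: Ā=97.3939, payoff=6.8639, prob=0.002313
DDUDDU: Ā=45.3524, payoff=0.0000, prob=0.000430
UDUDDU: Ā=83.9019, payoff=0.0000, prob=0.002313
DUUDDU: Ā=71.7469, payoff=0.0000, prob=0.002313
UUUDDU: Ā=132.7317, payoff=42.2017, prob=0.012435
DDDUDU: Ā=40.9766, payoff=0.0000, prob=0.000430
UDDUDU: Ā=75.8066, payoff=0.0000, prob=0.002313
DUDUDU: Ā=63.6516, payoff=0.0000, prob=0.002313
UUDUDU: Ā=117.7555, payoff=27.2255, prob=0.012435
DDUUDU: Ā=56.3586, payoff=0.0000, prob=0.002313
UDUUDU: Ā=104.2635, payoff=13.7335, prob=0.012435
DUUUDU: Ā=92.1085, payoff=1.5785, prob=0.012435
UUUUDU: Ā=170.4007, payoff=79.8707, prob=0.066836
DDDDUU: Ā=38.3511, payoff=0.0000, prob=0.000430
UDDDUU: Ā=70.9495, payoff=0.0000, prob=0.002313
DUDDUU: Ā=58.7945, payoff=0.0000, prob=0.002313
UUDDUU: Ā=108.7698, payoff=18.2398, prob=0.012435
DDUDUU: Ā=51.5015, payoff=0.0000, prob=0.002313
UDUDUU: Ā=95.2778, payoff=4.7478, prob=0.012435
DUUDUU: Ā=83.1228, payoff=0.0000, prob=0.012435
UUUDUU: Ā=153.7771, payoff=63.2471, prob=0.066836
DDDUUU: Ā=47.1257, payoff=0.0000, prob=0.002313
UDDUUU: Ā=87.1825, payoff=0.0000, prob=0.012435
DUDUUU: Ā=75.0275, payoff=0.0000, prob=0.012435
UUDUUU: Ā=138.8009, payoff=48.2709, prob=0.066836
DDUUUU: Ā=67.7345, payoff=0.0000, prob=0.012435
UDUUUU: Ā=125.3089, payoff=34.7789, prob=0.066836
DUUUUU: Ā=113.1539, payoff=22.6239, prob=0.066836
UUUUUU: Ā=209.3347, payoff=118.8047, prob=0.359244
Price = Σ prob·payoff / R^6 = 69.821144 / 1.194052 = 58.4741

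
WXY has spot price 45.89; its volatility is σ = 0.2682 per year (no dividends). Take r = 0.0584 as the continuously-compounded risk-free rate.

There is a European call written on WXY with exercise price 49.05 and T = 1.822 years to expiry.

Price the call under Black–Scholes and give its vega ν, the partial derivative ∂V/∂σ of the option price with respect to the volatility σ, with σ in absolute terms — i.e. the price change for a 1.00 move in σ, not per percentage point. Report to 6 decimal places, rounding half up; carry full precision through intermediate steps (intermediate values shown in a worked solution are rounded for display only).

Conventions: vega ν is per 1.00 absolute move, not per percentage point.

price = 7.397171
ν = 23.687346

σ√T = 0.2682·√1.822 = 0.362020
d₁ = (ln(S/K) + (r+σ²/2)T) / (σ√T) = (ln(45.89/49.05) + (0.0584+0.2682²/2)·1.822) / 0.362020 = (-0.066593 + 0.171934) / 0.362020 = 0.290981
d₂ = d₁ − σ√T = 0.290981 − 0.362020 = -0.071039
e^{−rT} = 0.899061
N(d₁) = 0.614467,  N(d₂) = 0.471683
Call price V = S·N(d₁) − K·e^{−rT}·N(d₂) = 28.197902 − 20.800731 = 7.397171
φ(d₁) = (1/√(2π))·e^{−d₁²/2} = 0.382406
ν = S·φ(d₁)·√T = 23.687346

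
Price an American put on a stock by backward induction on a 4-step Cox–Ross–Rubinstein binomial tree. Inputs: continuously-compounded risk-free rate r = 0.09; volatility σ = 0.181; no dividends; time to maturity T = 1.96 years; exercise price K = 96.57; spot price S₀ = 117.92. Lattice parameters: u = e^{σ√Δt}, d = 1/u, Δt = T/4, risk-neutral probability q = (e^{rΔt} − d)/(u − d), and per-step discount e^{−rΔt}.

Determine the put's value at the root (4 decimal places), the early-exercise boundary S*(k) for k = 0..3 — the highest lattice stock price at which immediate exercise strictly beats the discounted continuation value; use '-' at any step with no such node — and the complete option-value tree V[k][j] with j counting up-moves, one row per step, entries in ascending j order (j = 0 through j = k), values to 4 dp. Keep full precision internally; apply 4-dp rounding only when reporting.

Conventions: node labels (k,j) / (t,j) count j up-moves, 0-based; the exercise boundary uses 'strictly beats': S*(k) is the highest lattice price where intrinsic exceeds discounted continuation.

price = 0.9844
boundary = - - - 80.6329
tree:
0.9844
2.5466 0.1964
6.4578 0.5795 0.0000
15.9371 1.7099 0.0000 0.0000
25.5326 5.0455 0.0000 0.0000 0.0000

Δt=0.49000, u=1.13508, d=0.88100, q=0.64582, disc=e^(-rΔt)=0.95686
k=4 terminal: V=max(K-S,0) → 25.5326 5.0455 0.0000 0.0000 0.0000
k=3: j=0 S=80.6329 intr=15.9371 cont=11.7709 V=15.9371[EX]; j=1 S=103.8873 intr=0.0000 cont=1.7099 V=1.7099[hold]; j=2 S=133.8482 intr=0.0000 cont=0.0000 V=0.0000[hold]; j=3 S=172.4498 intr=0.0000 cont=0.0000 V=0.0000[hold]  S*(3)=80.6329
k=2: j=0 S=91.5245 intr=5.0455 cont=6.4578 V=6.4578[hold]; j=1 S=117.9200 intr=0.0000 cont=0.5795 V=0.5795[hold]; j=2 S=151.9280 intr=0.0000 cont=0.0000 V=0.0000[hold]  S*(2)=-
k=1: j=0 S=103.8873 intr=0.0000 cont=2.5466 V=2.5466[hold]; j=1 S=133.8482 intr=0.0000 cont=0.1964 V=0.1964[hold]  S*(1)=-
k=0: j=0 S=117.9200 intr=0.0000 cont=0.9844 V=0.9844[hold]  S*(0)=-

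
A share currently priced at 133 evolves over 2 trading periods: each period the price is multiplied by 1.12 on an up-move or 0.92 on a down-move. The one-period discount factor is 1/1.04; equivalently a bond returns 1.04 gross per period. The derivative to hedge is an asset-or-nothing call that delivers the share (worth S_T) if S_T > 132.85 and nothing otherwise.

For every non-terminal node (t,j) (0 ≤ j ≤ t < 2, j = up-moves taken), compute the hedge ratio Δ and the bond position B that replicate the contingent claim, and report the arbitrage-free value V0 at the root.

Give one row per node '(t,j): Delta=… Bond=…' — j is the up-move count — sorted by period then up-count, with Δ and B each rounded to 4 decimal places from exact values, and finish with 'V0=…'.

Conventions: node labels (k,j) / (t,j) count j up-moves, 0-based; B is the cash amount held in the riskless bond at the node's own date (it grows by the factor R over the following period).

(0,0): Delta=2.6277 Bond=-233.1356
(1,0): Delta=5.6000 Bond=-606.1526
(1,1): Delta=1.0000 Bond=0.0000
V0=116.3475

Under the risk-neutral measure, an up-move has probability p* = (R−d)/(u−d) = 0.6000 and values discount at R = 1.04.
Terminal payoffs: V(2,0)=0.0000, V(2,1)=137.0432, V(2,2)=166.8352
  t=1,j=0: stock 122.3600 → up 137.0432 (V=137.0432), down 112.5712 (V=0.0000). Price 79.0634; hedge Δ=5.6000, bond B=-606.1526.
  t=1,j=1: stock 148.9600 → up 166.8352 (V=166.8352), down 137.0432 (V=137.0432). Price 148.9600; hedge Δ=1.0000, bond B=0.0000.
  t=0,j=0: stock 133.0000 → up 148.9600 (V=148.9600), down 122.3600 (V=79.0634). Price 116.3475; hedge Δ=2.6277, bond B=-233.1356.
Check: Δ(0,0)·S0 + B(0,0) = 116.3475 = V0.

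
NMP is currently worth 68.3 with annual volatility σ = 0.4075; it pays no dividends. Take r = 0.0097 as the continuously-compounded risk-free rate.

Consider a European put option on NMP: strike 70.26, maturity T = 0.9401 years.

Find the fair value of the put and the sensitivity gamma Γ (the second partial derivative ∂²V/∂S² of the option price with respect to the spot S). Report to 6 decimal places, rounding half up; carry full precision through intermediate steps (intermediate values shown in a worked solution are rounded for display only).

price = 11.473348
Γ = 0.014620

σ√T = 0.4075·√0.9401 = 0.395107
d₁ = (ln(S/K) + (r+σ²/2)T) / (σ√T) = (ln(68.3/70.26) + (0.0097+0.4075²/2)·0.9401) / 0.395107 = (-0.028293 + 0.087174) / 0.395107 = 0.149025
d₂ = d₁ − σ√T = 0.149025 − 0.395107 = -0.246082
e^{−rT} = 0.990922
N(−d₁) = 0.440767,  N(−d₂) = 0.597191
Put price V = K·e^{−rT}·N(−d₂) − S·N(−d₁) = 41.577730 − 30.104381 = 11.473348
φ(d₁) = (1/√(2π))·e^{−d₁²/2} = 0.394537
Γ = φ(d₁) / (S·σ·√T) = 0.014620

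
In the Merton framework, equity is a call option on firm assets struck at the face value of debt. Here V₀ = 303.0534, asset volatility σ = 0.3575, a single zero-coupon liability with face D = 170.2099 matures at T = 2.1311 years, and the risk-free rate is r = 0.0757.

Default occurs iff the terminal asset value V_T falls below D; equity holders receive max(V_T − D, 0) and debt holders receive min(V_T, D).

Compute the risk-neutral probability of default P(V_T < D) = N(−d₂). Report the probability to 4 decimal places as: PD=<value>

PD=0.1243

Equity is a call on the firm's assets struck at D = 170.2099:
d₁ = [ln(V₀/D) + (r + σ²/2)T] / (σ√T)
   = [ln(303.0534/170.2099) + (0.0757 + 0.5·0.3575²)·2.1311] / (0.3575·√2.1311)
   = [0.576877 + 0.297508] / 0.521889 = 1.675424
d₂ = d₁ − σ√T = 1.675424 − 0.521889 = 1.153535
risk-neutral PD = N(−d₂) = N(-1.153535) = 0.124345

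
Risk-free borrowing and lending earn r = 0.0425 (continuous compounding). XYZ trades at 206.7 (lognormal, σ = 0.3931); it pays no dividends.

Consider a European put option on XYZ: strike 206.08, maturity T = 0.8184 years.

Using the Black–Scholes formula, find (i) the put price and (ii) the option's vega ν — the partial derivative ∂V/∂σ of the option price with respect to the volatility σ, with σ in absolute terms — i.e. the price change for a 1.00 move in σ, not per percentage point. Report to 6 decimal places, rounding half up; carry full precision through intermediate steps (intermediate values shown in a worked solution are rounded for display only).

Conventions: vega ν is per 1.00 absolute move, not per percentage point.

price = 24.957670
ν = 71.649183

σ√T = 0.3931·√0.8184 = 0.355620
d₁ = (ln(S/K) + (r+σ²/2)T) / (σ√T) = (ln(206.7/206.08) + (0.0425+0.3931²/2)·0.8184) / 0.355620 = (0.003004 + 0.098015) / 0.355620 = 0.284064
d₂ = d₁ − σ√T = 0.284064 − 0.355620 = -0.071556
e^{−rT} = 0.965816
N(−d₁) = 0.388181,  N(−d₂) = 0.528522
Put price V = K·e^{−rT}·N(−d₂) − S·N(−d₁) = 105.194623 − 80.236953 = 24.957670
φ(d₁) = (1/√(2π))·e^{−d₁²/2} = 0.383167
ν = S·φ(d₁)·√T = 71.649183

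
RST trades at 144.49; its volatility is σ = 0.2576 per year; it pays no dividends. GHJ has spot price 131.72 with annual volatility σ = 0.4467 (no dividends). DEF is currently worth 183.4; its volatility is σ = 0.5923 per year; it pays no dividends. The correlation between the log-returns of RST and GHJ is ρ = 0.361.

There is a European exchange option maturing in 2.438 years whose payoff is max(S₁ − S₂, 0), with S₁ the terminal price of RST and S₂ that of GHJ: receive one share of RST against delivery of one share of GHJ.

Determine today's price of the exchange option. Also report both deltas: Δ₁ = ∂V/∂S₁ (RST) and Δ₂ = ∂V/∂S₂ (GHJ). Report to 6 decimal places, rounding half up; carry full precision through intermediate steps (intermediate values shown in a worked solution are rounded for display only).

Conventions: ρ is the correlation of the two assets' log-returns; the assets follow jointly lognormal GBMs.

σ_eff = √(σ₁² + σ₂² − 2ρσ₁σ₂) = √(0.2576² + 0.4467² − 2·0.361·0.2576·0.4467) = 0.427572
d₁ = (ln(S₁/S₂) + (q₂ − q₁ + σ_eff²/2)T) / (σ_eff√T) = (ln(144.49/131.72) + (0.0 − 0.0 + 0.091409)·2.438) / 0.667616 = 0.472408
d₂ = d₁ − σ_eff√T = 0.472408 − 0.667616 = -0.195207
N(d₁) = 0.681682,  N(d₂) = 0.422615
V = S₁·e^{−q₁T}·N(d₁) − S₂·e^{−q₂T}·N(d₂) = 98.496277 − 55.666888 = 42.829389
Key observation: the rate r is irrelevant here: denominating values in GHJ turns the exchange into a ratio option on S₁/S₂, and discounting at r drops out.
Δ₁ = e^{−q₁T}·N(d₁) = 0.681682;  Δ₂ = −e^{−q₂T}·N(d₂) = -0.422615

exchange price = 42.829389
Δ1 = 0.681682
Δ2 = -0.422615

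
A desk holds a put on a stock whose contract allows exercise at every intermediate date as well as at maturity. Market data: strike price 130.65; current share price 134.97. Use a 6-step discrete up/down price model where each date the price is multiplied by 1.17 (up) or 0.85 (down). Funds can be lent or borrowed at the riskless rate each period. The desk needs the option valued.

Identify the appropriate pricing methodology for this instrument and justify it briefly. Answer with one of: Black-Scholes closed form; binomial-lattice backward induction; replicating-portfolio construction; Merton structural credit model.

framework: binomial-lattice backward induction

Key observation: the put (strike 130.65 on spot 134.97) is American-style on a 6-step discrete price model, so the early-exercise decision at every node requires stepwise backward valuation — a closed form cannot price the exercise right.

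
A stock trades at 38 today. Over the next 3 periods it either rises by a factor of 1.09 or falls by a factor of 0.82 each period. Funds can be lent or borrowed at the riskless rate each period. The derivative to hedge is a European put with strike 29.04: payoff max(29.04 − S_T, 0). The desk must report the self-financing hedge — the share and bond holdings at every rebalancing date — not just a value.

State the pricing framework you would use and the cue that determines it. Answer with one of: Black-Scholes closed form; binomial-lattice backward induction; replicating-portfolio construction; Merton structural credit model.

Key observation: a price alone would not answer the question — the per-node share/bond construction on the spot-38, 1.09/0.82 tree is required, and only the replicating-portfolio method yields it.

framework: replicating-portfolio construction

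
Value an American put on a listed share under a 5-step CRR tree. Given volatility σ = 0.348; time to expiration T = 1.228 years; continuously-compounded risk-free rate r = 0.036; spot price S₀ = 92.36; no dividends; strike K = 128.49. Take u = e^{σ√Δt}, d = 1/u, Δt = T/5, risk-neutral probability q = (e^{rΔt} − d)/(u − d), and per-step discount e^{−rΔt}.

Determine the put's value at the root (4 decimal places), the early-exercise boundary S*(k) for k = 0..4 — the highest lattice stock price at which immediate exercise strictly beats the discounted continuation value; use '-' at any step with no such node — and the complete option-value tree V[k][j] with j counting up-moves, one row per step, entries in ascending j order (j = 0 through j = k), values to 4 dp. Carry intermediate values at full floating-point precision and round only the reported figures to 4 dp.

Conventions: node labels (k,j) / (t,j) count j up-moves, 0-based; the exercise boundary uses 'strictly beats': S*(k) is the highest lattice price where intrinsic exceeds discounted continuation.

params: Δt=0.24560 u=1.18823 d=0.84159 q=0.48261 e^(-rΔt)=0.99120
t_5 payoffs: 89.4969 73.4364 50.7607 18.7454 0.0000 0.0000
t_4: node(4,0) S=46.3326 payoff=82.1574 vs cont=81.0263 → 82.1574 [stop]  node(4,1) S=65.4162 payoff=63.0738 vs cont=61.9427 → 63.0738 [stop]  node(4,2) S=92.3600 payoff=36.1300 vs cont=34.9990 → 36.1300 [stop]  node(4,3) S=130.4015 payoff=0.0000 vs cont=9.6133 → 9.6133 [wait]  node(4,4) S=184.1116 payoff=0.0000 vs cont=0.0000 → 0.0000 [wait]  ⇒ S*(4)=92.3600
t_3: node(3,0) S=55.0536 payoff=73.4364 vs cont=72.3053 → 73.4364 [stop]  node(3,1) S=77.7293 payoff=50.7607 vs cont=49.6297 → 50.7607 [stop]  node(3,2) S=109.7446 payoff=18.7454 vs cont=23.1274 → 23.1274 [wait]  node(3,3) S=154.9465 payoff=0.0000 vs cont=4.9300 → 4.9300 [wait]  ⇒ S*(3)=77.7293
t_2: node(2,0) S=65.4162 payoff=63.0738 vs cont=61.9427 → 63.0738 [stop]  node(2,1) S=92.3600 payoff=36.1300 vs cont=37.0951 → 37.0951 [wait]  node(2,2) S=130.4015 payoff=0.0000 vs cont=14.2188 → 14.2188 [wait]  ⇒ S*(2)=65.4162
t_1: node(1,0) S=77.7293 payoff=50.7607 vs cont=50.0914 → 50.7607 [stop]  node(1,1) S=109.7446 payoff=18.7454 vs cont=25.8254 → 25.8254 [wait]  ⇒ S*(1)=77.7293
t_0: node(0,0) S=92.3600 payoff=36.1300 vs cont=38.3858 → 38.3858 [wait]  ⇒ S*(0)=-

price = 38.3858
boundary = - 77.7293 65.4162 77.7293 92.3600
tree:
38.3858
50.7607 25.8254
63.0738 37.0951 14.2188
73.4364 50.7607 23.1274 4.9300
82.1574 63.0738 36.1300 9.6133 0.0000
89.4969 73.4364 50.7607 18.7454 0.0000 0.0000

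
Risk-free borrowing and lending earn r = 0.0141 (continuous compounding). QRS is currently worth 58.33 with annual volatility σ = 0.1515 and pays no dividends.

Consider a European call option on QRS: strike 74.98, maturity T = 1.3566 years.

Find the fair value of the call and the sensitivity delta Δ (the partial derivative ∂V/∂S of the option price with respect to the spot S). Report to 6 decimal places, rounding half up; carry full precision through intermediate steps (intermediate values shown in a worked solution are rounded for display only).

price = 0.508695
Δ = 0.110022

σ√T = 0.1515·√1.3566 = 0.176457
d₁ = (ln(S/K) + (r+σ²/2)T) / (σ√T) = (ln(58.33/74.98) + (0.0141+0.1515²/2)·1.3566) / 0.176457 = (-0.251105 + 0.034697) / 0.176457 = -1.226409
d₂ = d₁ − σ√T = -1.226409 − 0.176457 = -1.402866
e^{−rT} = 0.981054
N(d₁) = 0.110022,  N(d₂) = 0.080328
Call price V = S·N(d₁) − K·e^{−rT}·N(d₂) = 6.417605 − 5.908910 = 0.508695
Δ = N(d₁) = 0.110022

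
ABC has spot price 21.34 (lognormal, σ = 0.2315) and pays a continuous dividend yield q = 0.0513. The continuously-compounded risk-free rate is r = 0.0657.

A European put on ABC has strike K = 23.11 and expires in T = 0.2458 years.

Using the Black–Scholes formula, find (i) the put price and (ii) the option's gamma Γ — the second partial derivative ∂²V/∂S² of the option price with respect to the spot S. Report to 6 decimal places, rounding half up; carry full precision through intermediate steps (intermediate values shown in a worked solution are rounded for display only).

price = 2.048586
Γ = 0.133858

σ√T = 0.2315·√0.2458 = 0.114774
d₁ = (ln(S/K) + (r−q+σ²/2)T) / (σ√T) = (ln(21.34/23.11) + (0.0657−0.0513+0.2315²/2)·0.2458) / 0.114774 = (-0.079682 + 0.010126) / 0.114774 = -0.606029
d₂ = d₁ − σ√T = -0.606029 − 0.114774 = -0.720803
e^{−rT} = 0.983981
e^{−qT} = 0.987470
N(−d₁) = 0.727752,  N(−d₂) = 0.764485
Put price V = K·e^{−rT}·N(−d₂) − S·e^{−qT}·N(−d₁) = 17.384222 − 15.335637 = 2.048586
φ(d₁) = (1/√(2π))·e^{−d₁²/2} = 0.332015
Γ = e^{−qT}·φ(d₁) / (S·σ·√T) = 0.133858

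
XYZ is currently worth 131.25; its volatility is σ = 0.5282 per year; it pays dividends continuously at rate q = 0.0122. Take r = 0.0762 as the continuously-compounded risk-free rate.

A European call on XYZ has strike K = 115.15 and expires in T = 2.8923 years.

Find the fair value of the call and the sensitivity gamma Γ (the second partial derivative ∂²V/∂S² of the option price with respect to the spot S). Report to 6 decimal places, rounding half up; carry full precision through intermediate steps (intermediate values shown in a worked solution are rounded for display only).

price = 57.287260
Γ = 0.002370

σ√T = 0.5282·√2.8923 = 0.898297
d₁ = (ln(S/K) + (r−q+σ²/2)T) / (σ√T) = (ln(131.25/115.15) + (0.0762−0.0122+0.5282²/2)·2.8923) / 0.898297 = (0.130868 + 0.588576) / 0.898297 = 0.800898
d₂ = d₁ − σ√T = 0.800898 − 0.898297 = -0.097399
e^{−rT} = 0.802203
e^{−qT} = 0.965329
N(d₁) = 0.788405,  N(d₂) = 0.461205
Call price V = S·e^{−qT}·N(d₁) − K·e^{−rT}·N(d₂) = 99.890444 − 42.603184 = 57.287260
φ(d₁) = (1/√(2π))·e^{−d₁²/2} = 0.289483
Γ = e^{−qT}·φ(d₁) / (S·σ·√T) = 0.002370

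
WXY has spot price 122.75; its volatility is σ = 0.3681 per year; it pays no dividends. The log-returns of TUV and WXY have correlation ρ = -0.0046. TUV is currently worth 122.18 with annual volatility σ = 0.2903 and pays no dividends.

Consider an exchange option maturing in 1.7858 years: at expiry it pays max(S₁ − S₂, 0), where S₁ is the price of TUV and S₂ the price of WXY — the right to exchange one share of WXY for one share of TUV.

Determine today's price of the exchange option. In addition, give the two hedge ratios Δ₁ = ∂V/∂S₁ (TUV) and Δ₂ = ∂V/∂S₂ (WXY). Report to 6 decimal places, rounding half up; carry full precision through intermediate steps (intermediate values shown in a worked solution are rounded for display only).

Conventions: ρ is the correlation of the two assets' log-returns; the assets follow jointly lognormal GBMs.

exchange price = 29.894921
Δ1 = 0.620397
Δ2 = -0.373973

σ_eff = √(σ₁² + σ₂² − 2ρσ₁σ₂) = √(0.2903² + 0.3681² − 2·-0.0046·0.2903·0.3681) = 0.469846
d₁ = (ln(S₁/S₂) + (q₂ − q₁ + σ_eff²/2)T) / (σ_eff√T) = (ln(122.18/122.75) + (0.0 − 0.0 + 0.110377)·1.7858) / 0.627873 = 0.306523
d₂ = d₁ − σ_eff√T = 0.306523 − 0.627873 = -0.321349
N(d₁) = 0.620397,  N(d₂) = 0.373973
V = S₁·e^{−q₁T}·N(d₁) − S₂·e^{−q₂T}·N(d₂) = 75.800091 − 45.905170 = 29.894921
Key observation: r never enters — measured in units of WXY, the claim is a call on S₁/S₂ struck at 1, so only the dividend yields and σ_eff matter.
Δ₁ = e^{−q₁T}·N(d₁) = 0.620397;  Δ₂ = −e^{−q₂T}·N(d₂) = -0.373973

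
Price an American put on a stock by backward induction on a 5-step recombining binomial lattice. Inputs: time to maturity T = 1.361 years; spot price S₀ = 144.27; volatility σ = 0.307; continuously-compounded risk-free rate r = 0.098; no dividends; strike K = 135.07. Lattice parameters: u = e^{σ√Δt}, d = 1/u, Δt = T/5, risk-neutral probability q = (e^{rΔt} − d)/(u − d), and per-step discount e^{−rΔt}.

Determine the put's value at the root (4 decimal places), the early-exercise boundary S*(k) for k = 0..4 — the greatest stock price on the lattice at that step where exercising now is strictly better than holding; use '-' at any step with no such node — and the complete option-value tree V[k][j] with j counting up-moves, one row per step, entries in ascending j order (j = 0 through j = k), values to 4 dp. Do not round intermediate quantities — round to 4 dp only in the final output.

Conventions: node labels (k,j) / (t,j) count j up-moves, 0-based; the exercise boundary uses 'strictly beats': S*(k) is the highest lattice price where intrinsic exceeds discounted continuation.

params: Δt=0.27220 u=1.17371 d=0.85200 q=0.54408 e^(-rΔt)=0.97368
t_5 payoffs: 70.3005 45.8438 12.1522 0.0000 0.0000 0.0000
t_4: node(4,0) S=76.0206 payoff=59.0494 vs cont=55.4939 → 59.0494 [stop]  node(4,1) S=104.7258 payoff=30.3442 vs cont=26.7887 → 30.3442 [stop]  node(4,2) S=144.2700 payoff=0.0000 vs cont=5.3946 → 5.3946 [wait]  node(4,3) S=198.7460 payoff=0.0000 vs cont=0.0000 → 0.0000 [wait]  node(4,4) S=273.7919 payoff=0.0000 vs cont=0.0000 → 0.0000 [wait]  ⇒ S*(4)=104.7258
t_3: node(3,0) S=89.2262 payoff=45.8438 vs cont=42.2883 → 45.8438 [stop]  node(3,1) S=122.9178 payoff=12.1522 vs cont=16.3283 → 16.3283 [wait]  node(3,2) S=169.3313 payoff=0.0000 vs cont=2.3948 → 2.3948 [wait]  node(3,3) S=233.2703 payoff=0.0000 vs cont=0.0000 → 0.0000 [wait]  ⇒ S*(3)=89.2262
t_2: node(2,0) S=104.7258 payoff=30.3442 vs cont=29.0011 → 30.3442 [stop]  node(2,1) S=144.2700 payoff=0.0000 vs cont=8.5172 → 8.5172 [wait]  node(2,2) S=198.7460 payoff=0.0000 vs cont=1.0631 → 1.0631 [wait]  ⇒ S*(2)=104.7258
t_1: node(1,0) S=122.9178 payoff=12.1522 vs cont=17.9825 → 17.9825 [wait]  node(1,1) S=169.3313 payoff=0.0000 vs cont=4.3441 → 4.3441 [wait]  ⇒ S*(1)=-
t_0: node(0,0) S=144.2700 payoff=0.0000 vs cont=10.2842 → 10.2842 [wait]  ⇒ S*(0)=-

price = 10.2842
boundary = - - 104.7258 89.2262 104.7258
tree:
10.2842
17.9825 4.3441
30.3442 8.5172 1.0631
45.8438 16.3283 2.3948 0.0000
59.0494 30.3442 5.3946 0.0000 0.0000
70.3005 45.8438 12.1522 0.0000 0.0000 0.0000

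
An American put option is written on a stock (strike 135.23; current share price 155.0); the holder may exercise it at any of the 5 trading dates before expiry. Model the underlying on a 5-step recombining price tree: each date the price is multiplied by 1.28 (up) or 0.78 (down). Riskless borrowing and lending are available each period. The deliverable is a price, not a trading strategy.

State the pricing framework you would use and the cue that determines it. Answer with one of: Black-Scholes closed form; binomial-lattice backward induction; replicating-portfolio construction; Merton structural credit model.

framework: binomial-lattice backward induction

Key observation: with exercise allowed before expiry on a discrete up/down model (5 steps from spot 155), the strike-135.23 put's value must be rolled back through the tree testing early exercise at each node.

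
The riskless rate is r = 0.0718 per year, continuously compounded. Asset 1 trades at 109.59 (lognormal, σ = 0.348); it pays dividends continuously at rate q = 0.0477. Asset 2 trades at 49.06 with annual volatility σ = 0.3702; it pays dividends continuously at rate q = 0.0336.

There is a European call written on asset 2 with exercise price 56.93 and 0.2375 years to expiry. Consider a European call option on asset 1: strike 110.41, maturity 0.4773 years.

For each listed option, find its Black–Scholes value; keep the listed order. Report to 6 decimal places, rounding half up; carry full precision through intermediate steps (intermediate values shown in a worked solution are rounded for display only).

[asset 2 call K=56.93]
σ√T = 0.3702·√0.2375 = 0.180413
d₁ = (ln(S/K) + (r−q+σ²/2)T) / (σ√T) = (ln(49.06/56.93) + (0.0718−0.0336+0.3702²/2)·0.2375) / 0.180413 = (-0.148778 + 0.025347) / 0.180413 = -0.684160
d₂ = d₁ − σ√T = -0.684160 − 0.180413 = -0.864573
e^{−rT} = 0.983092
e^{−qT} = 0.992052
N(d₁) = 0.246937,  N(d₂) = 0.193637
price = S·e^{−qT}·N(d₁) − K·e^{−rT}·N(d₂) = 12.018443 − 10.837342 = 1.181101
[asset 1 call K=110.41]
σ√T = 0.348·√0.4773 = 0.240422
d₁ = (ln(S/K) + (r−q+σ²/2)T) / (σ√T) = (ln(109.59/110.41) + (0.0718−0.0477+0.348²/2)·0.4773) / 0.240422 = (-0.007455 + 0.040404) / 0.240422 = 0.137050
d₂ = d₁ − σ√T = 0.137050 − 0.240422 = -0.103373
e^{−rT} = 0.966310
e^{−qT} = 0.977490
N(d₁) = 0.554504,  N(d₂) = 0.458834
price = S·e^{−qT}·N(d₁) − K·e^{−rT}·N(d₂) = 59.400230 − 48.953108 = 10.447122

price(asset 2 call K=56.93) = 1.181101
price(asset 1 call K=110.41) = 10.447122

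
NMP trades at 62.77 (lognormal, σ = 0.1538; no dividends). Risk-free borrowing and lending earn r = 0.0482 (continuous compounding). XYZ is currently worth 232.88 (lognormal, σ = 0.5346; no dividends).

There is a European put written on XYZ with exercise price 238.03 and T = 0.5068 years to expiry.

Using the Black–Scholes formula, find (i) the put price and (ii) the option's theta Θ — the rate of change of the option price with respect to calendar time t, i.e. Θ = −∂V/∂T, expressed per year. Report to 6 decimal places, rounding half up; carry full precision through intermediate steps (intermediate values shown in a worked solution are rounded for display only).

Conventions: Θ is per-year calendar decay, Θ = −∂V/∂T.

σ√T = 0.5346·√0.5068 = 0.380581
d₁ = (ln(S/K) + (r+σ²/2)T) / (σ√T) = (ln(232.88/238.03) + (0.0482+0.5346²/2)·0.5068) / 0.380581 = (-0.021873 + 0.096849) / 0.380581 = 0.197002
d₂ = d₁ − σ√T = 0.197002 − 0.380581 = -0.183579
e^{−rT} = 0.975868
N(−d₁) = 0.421913,  N(−d₂) = 0.572828
Put price V = K·e^{−rT}·N(−d₂) − S·N(−d₁) = 133.059889 − 98.255073 = 34.804816
φ(d₁) = (1/√(2π))·e^{−d₁²/2} = 0.391275
Θ = −S·φ(d₁)·σ/(2√T) + r·K·e^{−rT}·N(−d₂) = −34.213338 + 6.413487 = -27.799852

price = 34.804816
Θ = -27.799852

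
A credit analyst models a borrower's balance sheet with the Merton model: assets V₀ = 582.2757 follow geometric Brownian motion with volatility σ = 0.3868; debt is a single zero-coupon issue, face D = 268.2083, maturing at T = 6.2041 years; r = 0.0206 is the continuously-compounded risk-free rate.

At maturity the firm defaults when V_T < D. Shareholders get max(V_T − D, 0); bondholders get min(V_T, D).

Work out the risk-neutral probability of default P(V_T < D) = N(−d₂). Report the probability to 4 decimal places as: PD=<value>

With assets at 582.2757 and a single debt payment of 268.2083 at 6.2041 years:
d₁ = [ln(V₀/D) + (r + σ²/2)T] / (σ√T)
   = [ln(582.2757/268.2083) + (0.0206 + 0.5·0.3868²)·6.2041] / (0.3868·√6.2041)
   = [0.775180 + 0.591915] / 0.963443 = 1.418969
d₂ = d₁ − σ√T = 1.418969 − 0.963443 = 0.455527
risk-neutral PD = N(−d₂) = N(-0.455527) = 0.324365

PD=0.3244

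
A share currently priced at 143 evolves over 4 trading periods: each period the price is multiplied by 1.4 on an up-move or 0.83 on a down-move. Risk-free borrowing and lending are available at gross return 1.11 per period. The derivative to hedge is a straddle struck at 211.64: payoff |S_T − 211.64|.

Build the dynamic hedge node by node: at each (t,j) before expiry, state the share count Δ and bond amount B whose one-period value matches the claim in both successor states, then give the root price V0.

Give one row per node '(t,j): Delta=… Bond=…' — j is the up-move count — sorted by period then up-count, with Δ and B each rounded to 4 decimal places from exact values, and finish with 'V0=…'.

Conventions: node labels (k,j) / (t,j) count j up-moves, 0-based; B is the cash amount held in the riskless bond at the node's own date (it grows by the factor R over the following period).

The replicating-portfolio and risk-neutral prices coincide; use p* = (1.11−0.83)/(1.4−0.83) = 0.4912 for the latter.
Terminal payoffs: V(4,0)=143.7746, V(4,1)=97.1682, V(4,2)=18.5551, V(4,3)=114.0454, V(4,4)=337.7088
Node (3,0) S=81.7655: V=(p*·97.1682+(1−p*)·143.7746)/1.11=108.9011; Δ=(97.1682−143.7746)/(114.4718−67.8654)=-1.0000; B=V−Δ·S=190.6667
Node (3,1) S=137.9178: V=(p*·18.5551+(1−p*)·97.1682)/1.11=52.7489; Δ=(18.5551−97.1682)/(193.0849−114.4718)=-1.0000; B=V−Δ·S=190.6667
Node (3,2) S=232.6324: V=(p*·114.0454+(1−p*)·18.5551)/1.11=58.9753; Δ=(114.0454−18.5551)/(325.6854−193.0849)=0.7201; B=V−Δ·S=-108.5514
Node (3,3) S=392.3920: V=(p*·337.7088+(1−p*)·114.0454)/1.11=201.7253; Δ=(337.7088−114.0454)/(549.3488−325.6854)=1.0000; B=V−Δ·S=-190.6667
Node (2,0) S=98.5127: V=(p*·52.7489+(1−p*)·108.9011)/1.11=73.2591; Δ=(52.7489−108.9011)/(137.9178−81.7655)=-1.0000; B=V−Δ·S=171.7718
Node (2,1) S=166.1660: V=(p*·58.9753+(1−p*)·52.7489)/1.11=50.2770; Δ=(58.9753−52.7489)/(232.6324−137.9178)=0.0657; B=V−Δ·S=39.3535
Node (2,2) S=280.2800: V=(p*·201.7253+(1−p*)·58.9753)/1.11=116.3046; Δ=(201.7253−58.9753)/(392.3920−232.6324)=0.8935; B=V−Δ·S=-134.1340
Node (1,0) S=118.6900: V=(p*·50.2770+(1−p*)·73.2591)/1.11=55.8285; Δ=(50.2770−73.2591)/(166.1660−98.5127)=-0.3397; B=V−Δ·S=96.1479
Node (1,1) S=200.2000: V=(p*·116.3046+(1−p*)·50.2770)/1.11=74.5150; Δ=(116.3046−50.2770)/(280.2800−166.1660)=0.5786; B=V−Δ·S=-41.3229
Node (0,0) S=143.0000: V=(p*·74.5150+(1−p*)·55.8285)/1.11=58.5656; Δ=(74.5150−55.8285)/(200.2000−118.6900)=0.2293; B=V−Δ·S=25.7823
As a check, the time-0 holding Δ(0,0)·S0 + B(0,0) comes to 58.5656 — exactly V0.

(0,0): Delta=0.2293 Bond=25.7823
(1,0): Delta=-0.3397 Bond=96.1479
(1,1): Delta=0.5786 Bond=-41.3229
(2,0): Delta=-1.0000 Bond=171.7718
(2,1): Delta=0.0657 Bond=39.3535
(2,2): Delta=0.8935 Bond=-134.1340
(3,0): Delta=-1.0000 Bond=190.6667
(3,1): Delta=-1.0000 Bond=190.6667
(3,2): Delta=0.7201 Bond=-108.5514
(3,3): Delta=1.0000 Bond=-190.6667
V0=58.5656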